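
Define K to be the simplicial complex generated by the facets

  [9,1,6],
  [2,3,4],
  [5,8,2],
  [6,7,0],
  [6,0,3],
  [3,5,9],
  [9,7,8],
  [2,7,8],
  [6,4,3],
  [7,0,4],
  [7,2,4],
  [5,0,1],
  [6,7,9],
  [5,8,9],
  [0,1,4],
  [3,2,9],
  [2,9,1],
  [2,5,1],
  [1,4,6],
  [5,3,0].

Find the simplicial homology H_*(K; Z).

Order the vertices as 0 < 1 < 2 < 3 < 4 < 5 < 6 < 7 < 8 < 9. Listing each simplex with vertices in this order, K has dimension 2 with simplices:

  0-simplices (10): [0], [1], [2], [3], [4], [5], [6], [7], [8], [9]
  1-simplices (30): (30 of them)
  2-simplices (20): (20 of them)

so the chain groups are C_0 ≅ Z^10, C_1 ≅ Z^30, C_2 ≅ Z^20.

Boundary ∂_1: C_1 → C_0 is given by ∂[p,q] = [q] − [p].
The resulting 10×30 matrix has rank 9, and its Smith normal form has invariant factors (1,1,1,1,1,1,1,1,1).

∂_2: C_2 → C_1 acts by ∂[p,q,r] = [q,r] − [p,r] + [p,q]. For instance
  ∂[1,2,5] = [2,5] − [1,5] + [1,2],
  ∂[1,4,6] = [4,6] − [1,6] + [1,4].
The 30×20 boundary matrix has rank 20 and Smith normal form diag(1,1,1,1,1,1,1,1,1,1,1,1,1,1,1,1,1,1,1,2).

Computing H_k = (kernel of ∂_k) / (image of ∂_{k+1}):

  H_0: rank C_0 − rank ∂_1 = 10 − 9 = 1, and the invariant factors of ∂_1 are all 1, so H_0 ≅ Z.
  H_1: rank ker ∂_1 − rank ∂_2 = (30 − 9) − 20 = 1, and ∂_2 has invariant factor 2 > 1, so H_1 ≅ Z ⊕ Z/2.
  H_2: rank ker ∂_2 − rank ∂_3 = (20 − 20) − 0 = 0, and there is no ∂_3, so H_2 ≅ 0.

(K is a triangulation of the Klein bottle.)

H_0 ≅ Z,  H_1 ≅ Z ⊕ Z/2,  H_2 = 0.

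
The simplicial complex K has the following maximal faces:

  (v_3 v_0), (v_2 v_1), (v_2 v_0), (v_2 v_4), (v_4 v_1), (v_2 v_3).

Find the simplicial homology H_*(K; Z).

H_0 ≅ Z,  H_1 ≅ Z^2.

Fix the vertex order v_0 < v_1 < v_2 < v_3 < v_4 and write every simplex with vertices in increasing order. Then dim K = 1 and the simplices of K are:

  0-simplices (5): [v_0], [v_1], [v_2], [v_3], [v_4]
  1-simplices (6): [v_0,v_2], [v_0,v_3], [v_1,v_2], [v_1,v_4], [v_2,v_3], [v_2,v_4]

giving chain groups C_0 ≅ Z^5, C_1 ≅ Z^6.

∂_1: C_1 → C_0 sends each edge [p,q] (with p < q) to q − p. For instance
  ∂[v_1,v_4] = [v_4] − [v_1].
The resulting 5×6 matrix has rank 4, and its Smith normal form has invariant factors (1,1,1,1).

Now H_k = ker ∂_k / im ∂_{k+1}, so:

  H_0: rank C_0 − rank ∂_1 = 5 − 4 = 1, and the invariant factors of ∂_1 are all 1, so H_0 ≅ Z.
  H_1: rank ker ∂_1 − rank ∂_2 = (6 − 4) − 0 = 2, and there is no ∂_2, so H_1 ≅ Z^2.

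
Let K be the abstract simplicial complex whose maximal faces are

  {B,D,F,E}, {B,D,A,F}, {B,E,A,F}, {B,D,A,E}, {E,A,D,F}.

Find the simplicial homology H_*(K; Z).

H_0 = Z,  H_1 = 0,  H_2 = 0,  H_3 = Z.

Take the total order A < B < D < E < F on the vertex set. Then K (dimension 3) consists of the simplices:

  0-simplices (5): A, B, D, E, F
  1-simplices (10): AB, AD, AE, AF, BD, BE, BF, DE, DF, EF
  2-simplices (10): ABD, ABE, ABF, ADE, ADF, AEF, BDE, BDF, BEF, DEF
  3-simplices (5): ABDE, ABDF, ABEF, ADEF, BDEF

giving chain groups C_0 ≅ Z^5, C_1 ≅ Z^10, C_2 ≅ Z^10, C_3 ≅ Z^5.

Boundary ∂_1: C_1 → C_0 sends each edge [p,q] (with p < q) to q − p. For instance
  ∂BF = F − B.
As a 5×10 matrix over Z this has rank 4, with invariant factors (1,1,1,1).

The boundary map ∂_2: C_2 → C_1 sends each 2-simplex [p,q,r] to [q,r] − [p,r] + [p,q]. For instance
  ∂AEF = EF − AF + AE,
  ∂ADF = DF − AF + AD.
This gives a 10×10 integer matrix of rank 6; reducing to Smith normal form yields diagonal entries (1,1,1,1,1,1).

Boundary ∂_3: C_3 → C_2 sends each 3-simplex σ to the alternating sum Σ_i (−1)^i (σ with its i-th vertex removed). For instance
  ∂ABDE = BDE − ADE + ABE − ABD,
  ∂ABEF = BEF − AEF + ABF − ABE.
The 10×5 boundary matrix has rank 4 and Smith normal form diag(1,1,1,1).

Reading off H_k = ker ∂_k / im ∂_{k+1}:

  H_0: rank C_0 − rank ∂_1 = 5 − 4 = 1, and the invariant factors of ∂_1 are all 1, so H_0 = Z.
  H_1: rank ker ∂_1 − rank ∂_2 = (10 − 4) − 6 = 0, and the invariant factors of ∂_2 are all 1, so H_1 = 0.
  H_2: rank ker ∂_2 − rank ∂_3 = (10 − 6) − 4 = 0, and the invariant factors of ∂_3 are all 1, so H_2 = 0.
  H_3: rank ker ∂_3 − rank ∂_4 = (5 − 4) − 0 = 1, and there is no ∂_4, so H_3 = Z.

As a check, the Euler characteristic is 5 − 10 + 10 − 5 = 0, which agrees with 1 − 0 + 0 − 1 = 0.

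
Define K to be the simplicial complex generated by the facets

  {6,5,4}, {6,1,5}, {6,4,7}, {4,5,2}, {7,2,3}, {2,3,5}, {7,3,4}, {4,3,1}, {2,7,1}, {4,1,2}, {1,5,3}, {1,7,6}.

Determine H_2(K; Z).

H_2 ≅ 0.

Order the vertices as 1 < 2 < 3 < 4 < 5 < 6 < 7. Listing each simplex with vertices in this order, K has dimension 2 with simplices:

  0-simplices (7): [1], [2], [3], [4], [5], [6], [7]
  1-simplices (18): [1,2], [1,3], [1,4], [1,5], [1,6], [1,7], [2,3], [2,4], [2,5], [2,7], [3,4], [3,5], [3,7], [4,5], [4,6], [4,7], [5,6], [6,7]
  2-simplices (12): [1,2,4], [1,2,7], [1,3,4], [1,3,5], [1,5,6], [1,6,7], [2,3,5], [2,3,7], [2,4,5], [3,4,7], [4,5,6], [4,6,7]

giving chain groups C_0 ≅ Z^7, C_1 ≅ Z^18, C_2 ≅ Z^12.

∂_1: C_1 → C_0 is given by ∂[p,q] = [q] − [p].
As a 7×18 matrix over Z this has rank 6, with invariant factors (1,1,1,1,1,1).

∂_2: C_2 → C_1 acts by ∂[p,q,r] = [q,r] − [p,r] + [p,q]. For instance
  ∂[2,3,7] = [3,7] − [2,7] + [2,3],
  ∂[3,4,7] = [4,7] − [3,7] + [3,4].
The resulting 18×12 matrix has rank 12, and its Smith normal form has invariant factors (1,1,1,1,1,1,1,1,1,1,1,2).

Now H_k = ker ∂_k / im ∂_{k+1}, so:

  H_2: rank ker ∂_2 − rank ∂_3 = (12 − 12) − 0 = 0, and there is no ∂_3, so H_2 = 0.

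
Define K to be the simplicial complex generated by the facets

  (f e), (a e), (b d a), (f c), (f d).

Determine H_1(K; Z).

Take the total order a < b < c < d < e < f on the vertex set. Then K (dimension 2) consists of the simplices:

  0-simplices (6): a, b, c, d, e, f
  1-simplices (7): ab, ad, ae, bd, cf, df, ef
  2-simplices (1): abd

giving chain groups C_0 ≅ Z^6, C_1 ≅ Z^7, C_2 ≅ Z^1.

∂_1: C_1 → C_0 is given by ∂[p,q] = [q] − [p]. For instance
  ∂cf = f − c.
This gives a 6×7 integer matrix of rank 5; reducing to Smith normal form yields diagonal entries (1,1,1,1,1).

Boundary ∂_2: C_2 → C_1 sends each 2-simplex [p,q,r] to [q,r] − [p,r] + [p,q]. For instance
  ∂abd = bd − ad + ab.
The resulting 7×1 matrix has rank 1, and its Smith normal form has invariant factors (1).

Computing H_k = (kernel of ∂_k) / (image of ∂_{k+1}):

  H_1: rank ker ∂_1 − rank ∂_2 = (7 − 5) − 1 = 1, and the invariant factors of ∂_2 are all 1, so H_1 = Z.

H_1 = Z.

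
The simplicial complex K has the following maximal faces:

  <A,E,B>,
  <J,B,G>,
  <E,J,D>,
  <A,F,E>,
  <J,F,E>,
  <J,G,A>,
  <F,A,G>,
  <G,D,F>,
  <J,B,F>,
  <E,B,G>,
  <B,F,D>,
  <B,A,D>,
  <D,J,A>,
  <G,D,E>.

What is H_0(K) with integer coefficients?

H_0 = Z.

K has 7 vertices, 21 edges, 14 triangles.
rank ∂_0 = 0, rank ∂_1 = 6 ⇒ b_0 = 7 − 0 − 6 = 1; all invariant factors of ∂_1 are 1 so no torsion. So H_0 ≅ Z.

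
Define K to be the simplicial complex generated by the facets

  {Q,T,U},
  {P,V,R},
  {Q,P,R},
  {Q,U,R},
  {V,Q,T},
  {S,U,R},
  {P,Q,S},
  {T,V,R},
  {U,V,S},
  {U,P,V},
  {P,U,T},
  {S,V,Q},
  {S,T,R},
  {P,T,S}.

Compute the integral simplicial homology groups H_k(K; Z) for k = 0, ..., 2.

H_0 = Z,  H_1 = Z^2,  H_2 = Z.

Order the vertices as P < Q < R < S < T < U < V. Listing each simplex with vertices in this order, K has dimension 2 with simplices:

  0-simplices (7): P, Q, R, S, T, U, V
  1-simplices (21): PQ, PR, PS, PT, PU, PV, QR, QS, QT, QU, QV, RS, RT, RU, RV, ST, SU, SV, TU, TV, UV
  2-simplices (14): PQR, PQS, PRV, PST, PTU, PUV, QRU, QSV, QTU, QTV, RST, RSU, RTV, SUV

Hence C_0 ≅ Z^7, C_1 ≅ Z^21, C_2 ≅ Z^14.

The boundary map ∂_1: C_1 → C_0 maps an edge to its endpoints' difference, ∂[p,q] = q − p. For instance
  ∂ST = T − S.
The resulting 7×21 matrix has rank 6, and its Smith normal form has invariant factors (1,1,1,1,1,1).

Boundary ∂_2: C_2 → C_1 sends each 2-simplex [p,q,r] to [q,r] − [p,r] + [p,q]. For instance
  ∂PQR = QR − PR + PQ,
  ∂SUV = UV − SV + SU.
The resulting 21×14 matrix has rank 13, and its Smith normal form has invariant factors (1,1,1,1,1,1,1,1,1,1,1,1,1).

From H_k ≅ ker(∂_k) / im(∂_{k+1}) we obtain:

  H_0: rank C_0 − rank ∂_1 = 7 − 6 = 1, and the invariant factors of ∂_1 are all 1, so H_0 = Z.
  H_1: rank ker ∂_1 − rank ∂_2 = (21 − 6) − 13 = 2, and the invariant factors of ∂_2 are all 1, so H_1 = Z^2.
  H_2: rank ker ∂_2 − rank ∂_3 = (14 − 13) − 0 = 1, and there is no ∂_3, so H_2 = Z.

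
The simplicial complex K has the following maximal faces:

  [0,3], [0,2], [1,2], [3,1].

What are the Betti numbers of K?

Fix the vertex order 0 < 1 < 2 < 3 and write every simplex with vertices in increasing order. Then dim K = 1 and the simplices of K are:

  0-simplices (4): [0], [1], [2], [3]
  1-simplices (4): [0,2], [0,3], [1,2], [1,3]

so the chain groups are C_0 ≅ Z^4, C_1 ≅ Z^4.

The boundary map ∂_1: C_1 → C_0 maps an edge to its endpoints' difference, ∂[p,q] = q − p.
The 4×4 boundary matrix has rank 3 and Smith normal form diag(1,1,1).

Reading off H_k = ker ∂_k / im ∂_{k+1}:

  H_0: rank C_0 − rank ∂_1 = 4 − 3 = 1, and the invariant factors of ∂_1 are all 1, so H_0 ≅ Z.
  H_1: rank ker ∂_1 − rank ∂_2 = (4 − 3) − 0 = 1, and there is no ∂_2, so H_1 ≅ Z.

As a check, the Euler characteristic is 4 − 4 = 0, which agrees with 1 − 1 = 0.
(K is a triangulation of the circle S^1.)

Hence the Betti numbers are b_0 = 1, b_1 = 1.

b_0 = 1, b_1 = 1.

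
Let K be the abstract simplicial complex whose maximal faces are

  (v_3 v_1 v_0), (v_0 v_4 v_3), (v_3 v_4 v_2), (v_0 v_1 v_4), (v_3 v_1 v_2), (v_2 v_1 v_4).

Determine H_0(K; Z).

Take the total order v_0 < v_1 < v_2 < v_3 < v_4 on the vertex set. Then K (dimension 2) consists of the simplices:

  0-simplices (5): [v_0], [v_1], [v_2], [v_3], [v_4]
  1-simplices (9): [v_0,v_1], [v_0,v_3], [v_0,v_4], [v_1,v_2], [v_1,v_3], [v_1,v_4], [v_2,v_3], [v_2,v_4], [v_3,v_4]
  2-simplices (6): [v_0,v_1,v_3], [v_0,v_1,v_4], [v_0,v_3,v_4], [v_1,v_2,v_3], [v_1,v_2,v_4], [v_2,v_3,v_4]

so the chain groups are C_0 ≅ Z^5, C_1 ≅ Z^9, C_2 ≅ Z^6.

The boundary map ∂_1: C_1 → C_0 is given by ∂[p,q] = [q] − [p].
This gives a 5×9 integer matrix of rank 4; reducing to Smith normal form yields diagonal entries (1,1,1,1).

∂_2: C_2 → C_1 acts by ∂[p,q,r] = [q,r] − [p,r] + [p,q]. For instance
  ∂[v_1,v_2,v_3] = [v_2,v_3] − [v_1,v_3] + [v_1,v_2],
  ∂[v_1,v_2,v_4] = [v_2,v_4] − [v_1,v_4] + [v_1,v_2].
As a 9×6 matrix over Z this has rank 5, with invariant factors (1,1,1,1,1).

Reading off H_k = ker ∂_k / im ∂_{k+1}:

  H_0: rank C_0 − rank ∂_1 = 5 − 4 = 1, and the invariant factors of ∂_1 are all 1, so H_0 ≅ Z.

(K is a triangulation of the 2-sphere S^2.)

H_0 ≅ Z.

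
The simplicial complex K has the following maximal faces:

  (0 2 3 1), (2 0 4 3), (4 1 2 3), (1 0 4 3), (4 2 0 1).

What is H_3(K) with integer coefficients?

Fix the vertex order 0 < 1 < 2 < 3 < 4 and write every simplex with vertices in increasing order. Then dim K = 3 and the simplices of K are:

  0-simplices (5): [0], [1], [2], [3], [4]
  1-simplices (10): [0,1], [0,2], [0,3], [0,4], [1,2], [1,3], [1,4], [2,3], [2,4], [3,4]
  2-simplices (10): [0,1,2], [0,1,3], [0,1,4], [0,2,3], [0,2,4], [0,3,4], [1,2,3], [1,2,4], [1,3,4], [2,3,4]
  3-simplices (5): [0,1,2,3], [0,1,2,4], [0,1,3,4], [0,2,3,4], [1,2,3,4]

so the chain groups are C_0 ≅ Z^5, C_1 ≅ Z^10, C_2 ≅ Z^10, C_3 ≅ Z^5.

The boundary map ∂_1: C_1 → C_0 sends each edge [p,q] (with p < q) to q − p. For instance
  ∂[2,4] = [4] − [2].
As a 5×10 matrix over Z this has rank 4, with invariant factors (1,1,1,1).

Boundary ∂_2: C_2 → C_1 sends each 2-simplex [p,q,r] to [q,r] − [p,r] + [p,q]. For instance
  ∂[2,3,4] = [3,4] − [2,4] + [2,3],
  ∂[0,1,3] = [1,3] − [0,3] + [0,1].
The 10×10 boundary matrix has rank 6 and Smith normal form diag(1,1,1,1,1,1).

Boundary ∂_3: C_3 → C_2 sends each 3-simplex σ to the alternating sum Σ_i (−1)^i (σ with its i-th vertex removed). For instance
  ∂[0,1,2,3] = [1,2,3] − [0,2,3] + [0,1,3] − [0,1,2],
  ∂[0,1,3,4] = [1,3,4] − [0,3,4] + [0,1,4] − [0,1,3].
The 10×5 boundary matrix has rank 4 and Smith normal form diag(1,1,1,1).

Now H_k = ker ∂_k / im ∂_{k+1}, so:

  H_3: rank ker ∂_3 − rank ∂_4 = (5 − 4) − 0 = 1, and there is no ∂_4, so H_3 = Z.

H_3 ≅ Z.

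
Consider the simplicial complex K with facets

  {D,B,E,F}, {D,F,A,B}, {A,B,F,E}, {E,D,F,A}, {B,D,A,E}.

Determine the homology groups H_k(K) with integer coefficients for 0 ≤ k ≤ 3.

H_0 = Z,  H_1 = 0,  H_2 = 0,  H_3 = Z.

Order the vertices as A < B < D < E < F. Listing each simplex with vertices in this order, K has dimension 3 with simplices:

  0-simplices (5): A, B, D, E, F
  1-simplices (10): AB, AD, AE, AF, BD, BE, BF, DE, DF, EF
  2-simplices (10): ABD, ABE, ABF, ADE, ADF, AEF, BDE, BDF, BEF, DEF
  3-simplices (5): ABDE, ABDF, ABEF, ADEF, BDEF

giving chain groups C_0 ≅ Z^5, C_1 ≅ Z^10, C_2 ≅ Z^10, C_3 ≅ Z^5.

∂_1: C_1 → C_0 sends each edge [p,q] (with p < q) to q − p.
The 5×10 boundary matrix has rank 4 and Smith normal form diag(1,1,1,1).

The boundary map ∂_2: C_2 → C_1 acts by ∂[p,q,r] = [q,r] − [p,r] + [p,q]. For instance
  ∂BEF = EF − BF + BE,
  ∂DEF = EF − DF + DE.
The resulting 10×10 matrix has rank 6, and its Smith normal form has invariant factors (1,1,1,1,1,1).

∂_3: C_3 → C_2 sends each 3-simplex σ to the alternating sum Σ_i (−1)^i (σ with its i-th vertex removed). For instance
  ∂ABDF = BDF − ADF + ABF − ABD,
  ∂BDEF = DEF − BEF + BDF − BDE.
This gives a 10×5 integer matrix of rank 4; reducing to Smith normal form yields diagonal entries (1,1,1,1).

Reading off H_k = ker ∂_k / im ∂_{k+1}:

  H_0: rank C_0 − rank ∂_1 = 5 − 4 = 1, and the invariant factors of ∂_1 are all 1, so H_0 ≅ Z.
  H_1: rank ker ∂_1 − rank ∂_2 = (10 − 4) − 6 = 0, and the invariant factors of ∂_2 are all 1, so H_1 ≅ 0.
  H_2: rank ker ∂_2 − rank ∂_3 = (10 − 6) − 4 = 0, and the invariant factors of ∂_3 are all 1, so H_2 ≅ 0.
  H_3: rank ker ∂_3 − rank ∂_4 = (5 − 4) − 0 = 1, and there is no ∂_4, so H_3 ≅ Z.

(K is a triangulation of the 3-sphere S^3.)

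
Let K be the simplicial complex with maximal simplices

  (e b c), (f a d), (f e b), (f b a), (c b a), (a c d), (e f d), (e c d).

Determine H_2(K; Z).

H_2 = Z.

Order the vertices as a < b < c < d < e < f. Listing each simplex with vertices in this order, K has dimension 2 with simplices:

  0-simplices (6): a, b, c, d, e, f
  1-simplices (12): ab, ac, ad, af, bc, be, bf, cd, ce, de, df, ef
  2-simplices (8): abc, abf, acd, adf, bce, bef, cde, def

Hence C_0 ≅ Z^6, C_1 ≅ Z^12, C_2 ≅ Z^8.

The boundary map ∂_1: C_1 → C_0 sends each edge [p,q] (with p < q) to q − p.
The resulting 6×12 matrix has rank 5, and its Smith normal form has invariant factors (1,1,1,1,1).

The boundary map ∂_2: C_2 → C_1 sends each 2-simplex [p,q,r] to [q,r] − [p,r] + [p,q]. For instance
  ∂abc = bc − ac + ab,
  ∂cde = de − ce + cd.
This gives a 12×8 integer matrix of rank 7; reducing to Smith normal form yields diagonal entries (1,1,1,1,1,1,1).

Reading off H_k = ker ∂_k / im ∂_{k+1}:

  H_2: rank ker ∂_2 − rank ∂_3 = (8 − 7) − 0 = 1, and there is no ∂_3, so H_2 ≅ Z.

(K is a triangulation of the 2-sphere S^2.)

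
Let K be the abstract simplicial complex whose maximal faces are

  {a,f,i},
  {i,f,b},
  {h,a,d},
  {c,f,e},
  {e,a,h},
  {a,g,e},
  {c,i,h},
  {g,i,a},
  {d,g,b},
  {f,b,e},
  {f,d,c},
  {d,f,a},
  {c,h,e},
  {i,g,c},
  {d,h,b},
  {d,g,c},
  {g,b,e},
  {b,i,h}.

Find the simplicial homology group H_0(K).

H_0 ≅ Z.

Take the total order a < b < c < d < e < f < g < h < i on the vertex set. Then K (dimension 2) consists of the simplices:

  0-simplices (9): a, b, c, d, e, f, g, h, i
  1-simplices (27): ad, ae, af, ag, ah, ai, bd, be, bf, bg, bh, bi, cd, ce, cf, cg, ch, ci, df, dg, dh, ef, eg, eh, fi, gi, hi
  2-simplices (18): adf, adh, aeg, aeh, afi, agi, bdg, bdh, bef, beg, bfi, bhi, cdf, cdg, cef, ceh, cgi, chi

so the chain groups are C_0 ≅ Z^9, C_1 ≅ Z^27, C_2 ≅ Z^18.

The boundary map ∂_1: C_1 → C_0 sends each edge [p,q] (with p < q) to q − p.
The 9×27 boundary matrix has rank 8 and Smith normal form diag(1,1,1,1,1,1,1,1).

∂_2: C_2 → C_1 acts by ∂[p,q,r] = [q,r] − [p,r] + [p,q]. For instance
  ∂cdf = df − cf + cd,
  ∂cdg = dg − cg + cd.
As a 27×18 matrix over Z this has rank 17, with invariant factors (1,1,1,1,1,1,1,1,1,1,1,1,1,1,1,1,1).

Now H_k = ker ∂_k / im ∂_{k+1}, so:

  H_0: rank C_0 − rank ∂_1 = 9 − 8 = 1, and the invariant factors of ∂_1 are all 1, so H_0 ≅ Z.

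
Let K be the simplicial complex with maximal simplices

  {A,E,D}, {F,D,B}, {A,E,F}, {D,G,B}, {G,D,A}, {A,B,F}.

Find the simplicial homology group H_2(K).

H_2 ≅ 0.

K has 6 vertices, 12 edges, 6 triangles.
rank ∂_2 = 6, rank ∂_3 = 0 ⇒ b_2 = 6 − 6 − 0 = 0. So H_2 = 0.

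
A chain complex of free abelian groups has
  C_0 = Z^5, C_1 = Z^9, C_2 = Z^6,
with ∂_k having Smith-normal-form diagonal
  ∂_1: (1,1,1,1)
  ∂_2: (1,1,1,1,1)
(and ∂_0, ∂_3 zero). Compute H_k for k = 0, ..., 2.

H_0: b_0 = 5 − 0 − 4 = 1; torsion from ∂_1 factors > 1: none. So H_0 ≅ Z.
H_1: b_1 = 9 − 4 − 5 = 0; torsion from ∂_2 factors > 1: none. So H_1 ≅ 0.
H_2: b_2 = 6 − 5 − 0 = 1; torsion from ∂_3 factors > 1: none. So H_2 ≅ Z.

H_0 ≅ Z,  H_1 = 0,  H_2 ≅ Z.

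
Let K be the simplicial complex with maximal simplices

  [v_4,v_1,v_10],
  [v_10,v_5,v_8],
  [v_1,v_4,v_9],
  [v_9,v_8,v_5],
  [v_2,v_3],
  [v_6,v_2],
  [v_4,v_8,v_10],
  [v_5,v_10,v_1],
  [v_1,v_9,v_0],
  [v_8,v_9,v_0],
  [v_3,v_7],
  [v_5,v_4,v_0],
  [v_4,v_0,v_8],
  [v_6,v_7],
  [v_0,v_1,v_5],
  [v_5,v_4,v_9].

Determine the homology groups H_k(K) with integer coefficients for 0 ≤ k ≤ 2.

Order the vertices as v_0 < v_1 < v_2 < v_3 < v_4 < v_5 < v_6 < v_7 < v_8 < v_9 < v_10. Listing each simplex with vertices in this order, K has dimension 2 with simplices:

  0-simplices (11): [v_0], [v_1], [v_2], [v_3], [v_4], [v_5], [v_6], [v_7], [v_8], [v_9], [v_10]
  1-simplices (22): (22 of them)
  2-simplices (12): (12 of them)

giving chain groups C_0 ≅ Z^11, C_1 ≅ Z^22, C_2 ≅ Z^12.

∂_1: C_1 → C_0 is given by ∂[p,q] = [q] − [p].
The 11×22 boundary matrix has rank 9 and Smith normal form diag(1,1,1,1,1,1,1,1,1).

∂_2: C_2 → C_1 maps a triangle to the signed sum of its edges. For instance
  ∂[v_5,v_8,v_10] = [v_8,v_10] − [v_5,v_10] + [v_5,v_8],
  ∂[v_0,v_1,v_5] = [v_1,v_5] − [v_0,v_5] + [v_0,v_1].
This gives a 22×12 integer matrix of rank 12; reducing to Smith normal form yields diagonal entries (1,1,1,1,1,1,1,1,1,1,1,2).

Computing H_k = (kernel of ∂_k) / (image of ∂_{k+1}):

  H_0: rank C_0 − rank ∂_1 = 11 − 9 = 2, and the invariant factors of ∂_1 are all 1, so H_0 ≅ Z^2.
  H_1: rank ker ∂_1 − rank ∂_2 = (22 − 9) − 12 = 1, and ∂_2 has invariant factor 2 > 1, so H_1 ≅ Z ⊕ Z/2.
  H_2: rank ker ∂_2 − rank ∂_3 = (12 − 12) − 0 = 0, and there is no ∂_3, so H_2 ≅ 0.

As a check, the Euler characteristic is 11 − 22 + 12 = 1, which agrees with 2 − 1 + 0 = 1.

H_0 = Z^2,  H_1 = Z ⊕ Z/2,  H_2 = 0.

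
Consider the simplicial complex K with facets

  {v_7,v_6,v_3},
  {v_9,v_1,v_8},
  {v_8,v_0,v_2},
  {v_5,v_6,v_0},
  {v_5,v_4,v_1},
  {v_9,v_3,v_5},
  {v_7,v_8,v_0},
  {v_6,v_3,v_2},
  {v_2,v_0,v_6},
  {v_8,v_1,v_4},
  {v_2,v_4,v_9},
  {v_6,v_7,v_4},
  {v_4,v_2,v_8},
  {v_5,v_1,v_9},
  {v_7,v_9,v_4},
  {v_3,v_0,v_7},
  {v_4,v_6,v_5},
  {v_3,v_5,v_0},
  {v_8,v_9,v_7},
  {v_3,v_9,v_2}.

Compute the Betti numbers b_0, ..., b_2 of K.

b_0 = 1, b_1 = 1, b_2 = 0.

Take the total order v_0 < v_1 < v_2 < v_3 < v_4 < v_5 < v_6 < v_7 < v_8 < v_9 on the vertex set. Then K (dimension 2) consists of the simplices:

  0-simplices (10): [v_0], [v_1], [v_2], [v_3], [v_4], [v_5], [v_6], [v_7], [v_8], [v_9]
  1-simplices (30): (30 of them)
  2-simplices (20): (20 of them)

giving chain groups C_0 ≅ Z^10, C_1 ≅ Z^30, C_2 ≅ Z^20.

Boundary ∂_1: C_1 → C_0 sends each edge [p,q] (with p < q) to q − p. For instance
  ∂[v_4,v_9] = [v_9] − [v_4].
The resulting 10×30 matrix has rank 9, and its Smith normal form has invariant factors (1,1,1,1,1,1,1,1,1).

Boundary ∂_2: C_2 → C_1 sends each 2-simplex [p,q,r] to [q,r] − [p,r] + [p,q]. For instance
  ∂[v_0,v_3,v_5] = [v_3,v_5] − [v_0,v_5] + [v_0,v_3],
  ∂[v_1,v_8,v_9] = [v_8,v_9] − [v_1,v_9] + [v_1,v_8].
The resulting 30×20 matrix has rank 20, and its Smith normal form has invariant factors (1,1,1,1,1,1,1,1,1,1,1,1,1,1,1,1,1,1,1,2).

From H_k ≅ ker(∂_k) / im(∂_{k+1}) we obtain:

  H_0: rank C_0 − rank ∂_1 = 10 − 9 = 1, and the invariant factors of ∂_1 are all 1, so H_0 ≅ Z.
  H_1: rank ker ∂_1 − rank ∂_2 = (30 − 9) − 20 = 1, and ∂_2 has invariant factor 2 > 1, so H_1 ≅ Z ⊕ Z/2.
  H_2: rank ker ∂_2 − rank ∂_3 = (20 − 20) − 0 = 0, and there is no ∂_3, so H_2 ≅ 0.

Hence the Betti numbers are b_0 = 1, b_1 = 1, b_2 = 0.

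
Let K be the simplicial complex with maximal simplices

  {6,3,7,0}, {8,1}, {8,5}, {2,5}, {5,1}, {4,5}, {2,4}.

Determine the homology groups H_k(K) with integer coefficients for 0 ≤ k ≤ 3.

Take the total order 0 < 1 < 2 < 3 < 4 < 5 < 6 < 7 < 8 on the vertex set. Then K (dimension 3) consists of the simplices:

  0-simplices (9): [0], [1], [2], [3], [4], [5], [6], [7], [8]
  1-simplices (12): [0,3], [0,6], [0,7], [1,5], [1,8], [2,4], [2,5], [3,6], [3,7], [4,5], [5,8], [6,7]
  2-simplices (4): [0,3,6], [0,3,7], [0,6,7], [3,6,7]
  3-simplices (1): [0,3,6,7]

Hence C_0 ≅ Z^9, C_1 ≅ Z^12, C_2 ≅ Z^4, C_3 ≅ Z^1.

∂_1: C_1 → C_0 is given by ∂[p,q] = [q] − [p]. For instance
  ∂[0,7] = [7] − [0].
As a 9×12 matrix over Z this has rank 7, with invariant factors (1,1,1,1,1,1,1).

∂_2: C_2 → C_1 acts by ∂[p,q,r] = [q,r] − [p,r] + [p,q]. For instance
  ∂[3,6,7] = [6,7] − [3,7] + [3,6],
  ∂[0,3,7] = [3,7] − [0,7] + [0,3].
As a 12×4 matrix over Z this has rank 3, with invariant factors (1,1,1).

∂_3: C_3 → C_2 sends each 3-simplex σ to the alternating sum Σ_i (−1)^i (σ with its i-th vertex removed). For instance
  ∂[0,3,6,7] = [3,6,7] − [0,6,7] + [0,3,7] − [0,3,6].
The resulting 4×1 matrix has rank 1, and its Smith normal form has invariant factors (1).

Now H_k = ker ∂_k / im ∂_{k+1}, so:

  H_0: rank C_0 − rank ∂_1 = 9 − 7 = 2, and the invariant factors of ∂_1 are all 1, so H_0 = Z^2.
  H_1: rank ker ∂_1 − rank ∂_2 = (12 − 7) − 3 = 2, and the invariant factors of ∂_2 are all 1, so H_1 = Z^2.
  H_2: rank ker ∂_2 − rank ∂_3 = (4 − 3) − 1 = 0, and the invariant factors of ∂_3 are all 1, so H_2 = 0.
  H_3: rank ker ∂_3 − rank ∂_4 = (1 − 1) − 0 = 0, and there is no ∂_4, so H_3 = 0.

H_0 ≅ Z^2,  H_1 ≅ Z^2,  H_2 = 0,  H_3 = 0.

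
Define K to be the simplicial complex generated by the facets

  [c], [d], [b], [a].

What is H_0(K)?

H_0 = Z^4.

Order the vertices as a < b < c < d. Listing each simplex with vertices in this order, K has dimension 0 with simplices:

  0-simplices (4): a, b, c, d

Hence C_0 ≅ Z^4.

Now H_k = ker ∂_k / im ∂_{k+1}, so:

  H_0: rank C_0 − rank ∂_1 = 4 − 0 = 4, and there is no ∂_1, so H_0 = Z^4.

(K is a triangulation of a set of 4 points.)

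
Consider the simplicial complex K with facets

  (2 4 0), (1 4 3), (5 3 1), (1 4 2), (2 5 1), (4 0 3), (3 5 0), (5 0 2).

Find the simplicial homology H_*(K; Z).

Take the total order 0 < 1 < 2 < 3 < 4 < 5 on the vertex set. Then K (dimension 2) consists of the simplices:

  0-simplices (6): [0], [1], [2], [3], [4], [5]
  1-simplices (12): [0,2], [0,3], [0,4], [0,5], [1,2], [1,3], [1,4], [1,5], [2,4], [2,5], [3,4], [3,5]
  2-simplices (8): [0,2,4], [0,2,5], [0,3,4], [0,3,5], [1,2,4], [1,2,5], [1,3,4], [1,3,5]

so the chain groups are C_0 ≅ Z^6, C_1 ≅ Z^12, C_2 ≅ Z^8.

∂_1: C_1 → C_0 maps an edge to its endpoints' difference, ∂[p,q] = q − p.
The resulting 6×12 matrix has rank 5, and its Smith normal form has invariant factors (1,1,1,1,1).

Boundary ∂_2: C_2 → C_1 sends each 2-simplex [p,q,r] to [q,r] − [p,r] + [p,q]. For instance
  ∂[0,2,5] = [2,5] − [0,5] + [0,2],
  ∂[1,3,4] = [3,4] − [1,4] + [1,3].
The 12×8 boundary matrix has rank 7 and Smith normal form diag(1,1,1,1,1,1,1).

From H_k ≅ ker(∂_k) / im(∂_{k+1}) we obtain:

  H_0: rank C_0 − rank ∂_1 = 6 − 5 = 1, and the invariant factors of ∂_1 are all 1, so H_0 ≅ Z.
  H_1: rank ker ∂_1 − rank ∂_2 = (12 − 5) − 7 = 0, and the invariant factors of ∂_2 are all 1, so H_1 ≅ 0.
  H_2: rank ker ∂_2 − rank ∂_3 = (8 − 7) − 0 = 1, and there is no ∂_3, so H_2 ≅ Z.

(K is a triangulation of the 2-sphere S^2.)

H_0 = Z,  H_1 = 0,  H_2 = Z.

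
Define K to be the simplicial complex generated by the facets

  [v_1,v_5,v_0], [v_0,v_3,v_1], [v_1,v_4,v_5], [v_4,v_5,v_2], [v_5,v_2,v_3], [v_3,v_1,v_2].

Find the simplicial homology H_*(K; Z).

H_0 = Z,  H_1 = Z,  H_2 = 0.

Take the total order v_0 < v_1 < v_2 < v_3 < v_4 < v_5 on the vertex set. Then K (dimension 2) consists of the simplices:

  0-simplices (6): [v_0], [v_1], [v_2], [v_3], [v_4], [v_5]
  1-simplices (12): [v_0,v_1], [v_0,v_3], [v_0,v_5], [v_1,v_2], [v_1,v_3], [v_1,v_4], [v_1,v_5], [v_2,v_3], [v_2,v_4], [v_2,v_5], [v_3,v_5], [v_4,v_5]
  2-simplices (6): [v_0,v_1,v_3], [v_0,v_1,v_5], [v_1,v_2,v_3], [v_1,v_4,v_5], [v_2,v_3,v_5], [v_2,v_4,v_5]

giving chain groups C_0 ≅ Z^6, C_1 ≅ Z^12, C_2 ≅ Z^6.

∂_1: C_1 → C_0 maps an edge to its endpoints' difference, ∂[p,q] = q − p. For instance
  ∂[v_1,v_2] = [v_2] − [v_1].
As a 6×12 matrix over Z this has rank 5, with invariant factors (1,1,1,1,1).

∂_2: C_2 → C_1 sends each 2-simplex [p,q,r] to [q,r] − [p,r] + [p,q]. For instance
  ∂[v_2,v_4,v_5] = [v_4,v_5] − [v_2,v_5] + [v_2,v_4],
  ∂[v_0,v_1,v_5] = [v_1,v_5] − [v_0,v_5] + [v_0,v_1].
The resulting 12×6 matrix has rank 6, and its Smith normal form has invariant factors (1,1,1,1,1,1).

Reading off H_k = ker ∂_k / im ∂_{k+1}:

  H_0: rank C_0 − rank ∂_1 = 6 − 5 = 1, and the invariant factors of ∂_1 are all 1, so H_0 ≅ Z.
  H_1: rank ker ∂_1 − rank ∂_2 = (12 − 5) − 6 = 1, and the invariant factors of ∂_2 are all 1, so H_1 ≅ Z.
  H_2: rank ker ∂_2 − rank ∂_3 = (6 − 6) − 0 = 0, and there is no ∂_3, so H_2 ≅ 0.

As a check, the Euler characteristic is 6 − 12 + 6 = 0, which agrees with 1 − 1 + 0 = 0.
(K is a triangulation of the cylinder S^1 x I.)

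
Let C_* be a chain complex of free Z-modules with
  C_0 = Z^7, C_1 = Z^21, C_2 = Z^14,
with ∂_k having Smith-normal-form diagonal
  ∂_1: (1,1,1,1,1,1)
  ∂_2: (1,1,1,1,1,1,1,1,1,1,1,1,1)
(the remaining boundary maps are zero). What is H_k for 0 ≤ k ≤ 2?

H_0 ≅ Z,  H_1 ≅ Z^2,  H_2 ≅ Z.

H_0: b_0 = 7 − 0 − 6 = 1; torsion from ∂_1 factors > 1: none. So H_0 ≅ Z.
H_1: b_1 = 21 − 6 − 13 = 2; torsion from ∂_2 factors > 1: none. So H_1 ≅ Z^2.
H_2: b_2 = 14 − 13 − 0 = 1; torsion from ∂_3 factors > 1: none. So H_2 ≅ Z.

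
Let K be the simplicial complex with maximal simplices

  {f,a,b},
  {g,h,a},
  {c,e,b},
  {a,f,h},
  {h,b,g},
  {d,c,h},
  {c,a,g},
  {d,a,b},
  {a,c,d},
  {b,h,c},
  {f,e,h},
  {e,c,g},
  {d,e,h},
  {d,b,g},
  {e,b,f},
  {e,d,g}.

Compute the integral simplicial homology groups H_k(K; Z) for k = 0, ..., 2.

Fix the vertex order a < b < c < d < e < f < g < h and write every simplex with vertices in increasing order. Then dim K = 2 and the simplices of K are:

  0-simplices (8): a, b, c, d, e, f, g, h
  1-simplices (24): ab, ac, ad, af, ag, ah, bc, bd, be, bf, bg, bh, cd, ce, cg, ch, de, dg, dh, ef, eg, eh, fh, gh
  2-simplices (16): abd, abf, acd, acg, afh, agh, bce, bch, bdg, bef, bgh, cdh, ceg, deg, deh, efh

giving chain groups C_0 ≅ Z^8, C_1 ≅ Z^24, C_2 ≅ Z^16.

Boundary ∂_1: C_1 → C_0 is given by ∂[p,q] = [q] − [p]. For instance
  ∂bc = c − b.
The resulting 8×24 matrix has rank 7, and its Smith normal form has invariant factors (1,1,1,1,1,1,1).

Boundary ∂_2: C_2 → C_1 sends each 2-simplex [p,q,r] to [q,r] − [p,r] + [p,q]. For instance
  ∂bef = ef − bf + be,
  ∂deg = eg − dg + de.
The resulting 24×16 matrix has rank 15, and its Smith normal form has invariant factors (1,1,1,1,1,1,1,1,1,1,1,1,1,1,1).

From H_k ≅ ker(∂_k) / im(∂_{k+1}) we obtain:

  H_0: rank C_0 − rank ∂_1 = 8 − 7 = 1, and the invariant factors of ∂_1 are all 1, so H_0 ≅ Z.
  H_1: rank ker ∂_1 − rank ∂_2 = (24 − 7) − 15 = 2, and the invariant factors of ∂_2 are all 1, so H_1 ≅ Z^2.
  H_2: rank ker ∂_2 − rank ∂_3 = (16 − 15) − 0 = 1, and there is no ∂_3, so H_2 ≅ Z.

H_0 ≅ Z,  H_1 ≅ Z^2,  H_2 ≅ Z.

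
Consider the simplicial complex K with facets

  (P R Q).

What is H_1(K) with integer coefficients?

Fix the vertex order P < Q < R and write every simplex with vertices in increasing order. Then dim K = 2 and the simplices of K are:

  0-simplices (3): P, Q, R
  1-simplices (3): PQ, PR, QR
  2-simplices (1): PQR

Hence C_0 ≅ Z^3, C_1 ≅ Z^3, C_2 ≅ Z^1.

The boundary map ∂_1: C_1 → C_0 maps an edge to its endpoints' difference, ∂[p,q] = q − p. For instance
  ∂PR = R − P.
As a 3×3 matrix over Z this has rank 2, with invariant factors (1,1).

∂_2: C_2 → C_1 sends each 2-simplex [p,q,r] to [q,r] − [p,r] + [p,q]. For instance
  ∂PQR = QR − PR + PQ.
This gives a 3×1 integer matrix of rank 1; reducing to Smith normal form yields diagonal entries (1).

Now H_k = ker ∂_k / im ∂_{k+1}, so:

  H_1: rank ker ∂_1 − rank ∂_2 = (3 − 2) − 1 = 0, and the invariant factors of ∂_2 are all 1, so H_1 = 0.

(K is a triangulation of the 2-simplex.)

H_1 ≅ 0.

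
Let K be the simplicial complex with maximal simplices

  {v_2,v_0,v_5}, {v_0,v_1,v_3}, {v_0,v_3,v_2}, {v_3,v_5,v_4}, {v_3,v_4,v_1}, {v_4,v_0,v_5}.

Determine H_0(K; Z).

Take the total order v_0 < v_1 < v_2 < v_3 < v_4 < v_5 on the vertex set. Then K (dimension 2) consists of the simplices:

  0-simplices (6): [v_0], [v_1], [v_2], [v_3], [v_4], [v_5]
  1-simplices (12): [v_0,v_1], [v_0,v_2], [v_0,v_3], [v_0,v_4], [v_0,v_5], [v_1,v_3], [v_1,v_4], [v_2,v_3], [v_2,v_5], [v_3,v_4], [v_3,v_5], [v_4,v_5]
  2-simplices (6): [v_0,v_1,v_3], [v_0,v_2,v_3], [v_0,v_2,v_5], [v_0,v_4,v_5], [v_1,v_3,v_4], [v_3,v_4,v_5]

giving chain groups C_0 ≅ Z^6, C_1 ≅ Z^12, C_2 ≅ Z^6.

Boundary ∂_1: C_1 → C_0 is given by ∂[p,q] = [q] − [p]. For instance
  ∂[v_0,v_5] = [v_5] − [v_0].
This gives a 6×12 integer matrix of rank 5; reducing to Smith normal form yields diagonal entries (1,1,1,1,1).

The boundary map ∂_2: C_2 → C_1 acts by ∂[p,q,r] = [q,r] − [p,r] + [p,q]. For instance
  ∂[v_0,v_1,v_3] = [v_1,v_3] − [v_0,v_3] + [v_0,v_1],
  ∂[v_0,v_2,v_5] = [v_2,v_5] − [v_0,v_5] + [v_0,v_2].
The 12×6 boundary matrix has rank 6 and Smith normal form diag(1,1,1,1,1,1).

Now H_k = ker ∂_k / im ∂_{k+1}, so:

  H_0: rank C_0 − rank ∂_1 = 6 − 5 = 1, and the invariant factors of ∂_1 are all 1, so H_0 = Z.

(K is a triangulation of the cylinder S^1 x I.)

H_0 = Z.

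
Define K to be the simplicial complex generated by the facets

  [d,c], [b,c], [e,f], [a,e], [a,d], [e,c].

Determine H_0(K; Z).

Order the vertices as a < b < c < d < e < f. Listing each simplex with vertices in this order, K has dimension 1 with simplices:

  0-simplices (6): a, b, c, d, e, f
  1-simplices (6): ad, ae, bc, cd, ce, ef

giving chain groups C_0 ≅ Z^6, C_1 ≅ Z^6.

The boundary map ∂_1: C_1 → C_0 maps an edge to its endpoints' difference, ∂[p,q] = q − p.
As a 6×6 matrix over Z this has rank 5, with invariant factors (1,1,1,1,1).

Computing H_k = (kernel of ∂_k) / (image of ∂_{k+1}):

  H_0: rank C_0 − rank ∂_1 = 6 − 5 = 1, and the invariant factors of ∂_1 are all 1, so H_0 = Z.

H_0 ≅ Z.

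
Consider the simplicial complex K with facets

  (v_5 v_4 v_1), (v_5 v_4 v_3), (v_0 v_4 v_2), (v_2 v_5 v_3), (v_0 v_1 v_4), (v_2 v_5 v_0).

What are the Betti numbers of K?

b_0 = 1, b_1 = 1, b_2 = 0.

Order the vertices as v_0 < v_1 < v_2 < v_3 < v_4 < v_5. Listing each simplex with vertices in this order, K has dimension 2 with simplices:

  0-simplices (6): [v_0], [v_1], [v_2], [v_3], [v_4], [v_5]
  1-simplices (12): [v_0,v_1], [v_0,v_2], [v_0,v_4], [v_0,v_5], [v_1,v_4], [v_1,v_5], [v_2,v_3], [v_2,v_4], [v_2,v_5], [v_3,v_4], [v_3,v_5], [v_4,v_5]
  2-simplices (6): [v_0,v_1,v_4], [v_0,v_2,v_4], [v_0,v_2,v_5], [v_1,v_4,v_5], [v_2,v_3,v_5], [v_3,v_4,v_5]

so the chain groups are C_0 ≅ Z^6, C_1 ≅ Z^12, C_2 ≅ Z^6.

∂_1: C_1 → C_0 maps an edge to its endpoints' difference, ∂[p,q] = q − p.
The resulting 6×12 matrix has rank 5, and its Smith normal form has invariant factors (1,1,1,1,1).

Boundary ∂_2: C_2 → C_1 acts by ∂[p,q,r] = [q,r] − [p,r] + [p,q]. For instance
  ∂[v_0,v_2,v_5] = [v_2,v_5] − [v_0,v_5] + [v_0,v_2],
  ∂[v_1,v_4,v_5] = [v_4,v_5] − [v_1,v_5] + [v_1,v_4].
The 12×6 boundary matrix has rank 6 and Smith normal form diag(1,1,1,1,1,1).

Now H_k = ker ∂_k / im ∂_{k+1}, so:

  H_0: rank C_0 − rank ∂_1 = 6 − 5 = 1, and the invariant factors of ∂_1 are all 1, so H_0 = Z.
  H_1: rank ker ∂_1 − rank ∂_2 = (12 − 5) − 6 = 1, and the invariant factors of ∂_2 are all 1, so H_1 = Z.
  H_2: rank ker ∂_2 − rank ∂_3 = (6 − 6) − 0 = 0, and there is no ∂_3, so H_2 = 0.

Hence the Betti numbers are b_0 = 1, b_1 = 1, b_2 = 0.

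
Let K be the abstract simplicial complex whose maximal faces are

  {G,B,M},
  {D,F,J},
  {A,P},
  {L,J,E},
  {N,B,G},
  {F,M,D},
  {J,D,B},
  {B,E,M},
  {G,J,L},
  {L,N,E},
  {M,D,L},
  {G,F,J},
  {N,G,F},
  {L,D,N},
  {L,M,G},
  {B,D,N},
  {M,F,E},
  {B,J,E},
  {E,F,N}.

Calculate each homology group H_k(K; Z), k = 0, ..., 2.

H_0 ≅ Z^2,  H_1 ≅ Z^2,  H_2 ≅ Z.

K has 11 vertices, 28 edges, 18 triangles.
rank ∂_0 = 0, rank ∂_1 = 9 ⇒ b_0 = 11 − 0 − 9 = 2; all invariant factors of ∂_1 are 1 so no torsion. So H_0 = Z^2.
rank ∂_1 = 9, rank ∂_2 = 17 ⇒ b_1 = 28 − 9 − 17 = 2; all invariant factors of ∂_2 are 1 so no torsion. So H_1 = Z^2.
rank ∂_2 = 17, rank ∂_3 = 0 ⇒ b_2 = 18 − 17 − 0 = 1. So H_2 = Z.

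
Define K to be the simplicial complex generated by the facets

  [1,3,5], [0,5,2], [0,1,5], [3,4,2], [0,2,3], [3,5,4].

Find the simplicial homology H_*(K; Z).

H_0 ≅ Z,  H_1 ≅ Z,  H_2 = 0.

Order the vertices as 0 < 1 < 2 < 3 < 4 < 5. Listing each simplex with vertices in this order, K has dimension 2 with simplices:

  0-simplices (6): [0], [1], [2], [3], [4], [5]
  1-simplices (12): [0,1], [0,2], [0,3], [0,5], [1,3], [1,5], [2,3], [2,4], [2,5], [3,4], [3,5], [4,5]
  2-simplices (6): [0,1,5], [0,2,3], [0,2,5], [1,3,5], [2,3,4], [3,4,5]

giving chain groups C_0 ≅ Z^6, C_1 ≅ Z^12, C_2 ≅ Z^6.

∂_1: C_1 → C_0 sends each edge [p,q] (with p < q) to q − p. For instance
  ∂[3,4] = [4] − [3].
As a 6×12 matrix over Z this has rank 5, with invariant factors (1,1,1,1,1).

The boundary map ∂_2: C_2 → C_1 maps a triangle to the signed sum of its edges. For instance
  ∂[0,2,3] = [2,3] − [0,3] + [0,2],
  ∂[0,2,5] = [2,5] − [0,5] + [0,2].
As a 12×6 matrix over Z this has rank 6, with invariant factors (1,1,1,1,1,1).

From H_k ≅ ker(∂_k) / im(∂_{k+1}) we obtain:

  H_0: rank C_0 − rank ∂_1 = 6 − 5 = 1, and the invariant factors of ∂_1 are all 1, so H_0 ≅ Z.
  H_1: rank ker ∂_1 − rank ∂_2 = (12 − 5) − 6 = 1, and the invariant factors of ∂_2 are all 1, so H_1 ≅ Z.
  H_2: rank ker ∂_2 − rank ∂_3 = (6 − 6) − 0 = 0, and there is no ∂_3, so H_2 ≅ 0.

(K is a triangulation of the cylinder S^1 x I.)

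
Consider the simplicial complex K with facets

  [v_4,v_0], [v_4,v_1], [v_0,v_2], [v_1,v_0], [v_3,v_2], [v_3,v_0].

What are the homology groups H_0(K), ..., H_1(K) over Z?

Order the vertices as v_0 < v_1 < v_2 < v_3 < v_4. Listing each simplex with vertices in this order, K has dimension 1 with simplices:

  0-simplices (5): [v_0], [v_1], [v_2], [v_3], [v_4]
  1-simplices (6): [v_0,v_1], [v_0,v_2], [v_0,v_3], [v_0,v_4], [v_1,v_4], [v_2,v_3]

so the chain groups are C_0 ≅ Z^5, C_1 ≅ Z^6.

∂_1: C_1 → C_0 maps an edge to its endpoints' difference, ∂[p,q] = q − p. For instance
  ∂[v_0,v_3] = [v_3] − [v_0].
This gives a 5×6 integer matrix of rank 4; reducing to Smith normal form yields diagonal entries (1,1,1,1).

Now H_k = ker ∂_k / im ∂_{k+1}, so:

  H_0: rank C_0 − rank ∂_1 = 5 − 4 = 1, and the invariant factors of ∂_1 are all 1, so H_0 ≅ Z.
  H_1: rank ker ∂_1 − rank ∂_2 = (6 − 4) − 0 = 2, and there is no ∂_2, so H_1 ≅ Z^2.

H_0 ≅ Z,  H_1 ≅ Z^2.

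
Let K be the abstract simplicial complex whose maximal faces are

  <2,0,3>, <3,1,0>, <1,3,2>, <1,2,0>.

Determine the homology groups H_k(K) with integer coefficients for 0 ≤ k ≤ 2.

H_0 ≅ Z,  H_1 = 0,  H_2 ≅ Z.

Fix the vertex order 0 < 1 < 2 < 3 and write every simplex with vertices in increasing order. Then dim K = 2 and the simplices of K are:

  0-simplices (4): [0], [1], [2], [3]
  1-simplices (6): [0,1], [0,2], [0,3], [1,2], [1,3], [2,3]
  2-simplices (4): [0,1,2], [0,1,3], [0,2,3], [1,2,3]

so the chain groups are C_0 ≅ Z^4, C_1 ≅ Z^6, C_2 ≅ Z^4.

The boundary map ∂_1: C_1 → C_0 maps an edge to its endpoints' difference, ∂[p,q] = q − p.
As a 4×6 matrix over Z this has rank 3, with invariant factors (1,1,1).

Boundary ∂_2: C_2 → C_1 sends each 2-simplex [p,q,r] to [q,r] − [p,r] + [p,q]. For instance
  ∂[0,2,3] = [2,3] − [0,3] + [0,2],
  ∂[0,1,3] = [1,3] − [0,3] + [0,1].
This gives a 6×4 integer matrix of rank 3; reducing to Smith normal form yields diagonal entries (1,1,1).

Reading off H_k = ker ∂_k / im ∂_{k+1}:

  H_0: rank C_0 − rank ∂_1 = 4 − 3 = 1, and the invariant factors of ∂_1 are all 1, so H_0 ≅ Z.
  H_1: rank ker ∂_1 − rank ∂_2 = (6 − 3) − 3 = 0, and the invariant factors of ∂_2 are all 1, so H_1 ≅ 0.
  H_2: rank ker ∂_2 − rank ∂_3 = (4 − 3) − 0 = 1, and there is no ∂_3, so H_2 ≅ Z.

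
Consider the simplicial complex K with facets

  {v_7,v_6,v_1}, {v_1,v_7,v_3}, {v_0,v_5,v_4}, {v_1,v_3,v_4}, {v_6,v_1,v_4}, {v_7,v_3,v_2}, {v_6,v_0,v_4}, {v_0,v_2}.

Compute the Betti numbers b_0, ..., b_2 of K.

Order the vertices as v_0 < v_1 < v_2 < v_3 < v_4 < v_5 < v_6 < v_7. Listing each simplex with vertices in this order, K has dimension 2 with simplices:

  0-simplices (8): [v_0], [v_1], [v_2], [v_3], [v_4], [v_5], [v_6], [v_7]
  1-simplices (15): (15 of them)
  2-simplices (7): [v_0,v_4,v_5], [v_0,v_4,v_6], [v_1,v_3,v_4], [v_1,v_3,v_7], [v_1,v_4,v_6], [v_1,v_6,v_7], [v_2,v_3,v_7]

so the chain groups are C_0 ≅ Z^8, C_1 ≅ Z^15, C_2 ≅ Z^7.

∂_1: C_1 → C_0 is given by ∂[p,q] = [q] − [p]. For instance
  ∂[v_0,v_5] = [v_5] − [v_0].
The resulting 8×15 matrix has rank 7, and its Smith normal form has invariant factors (1,1,1,1,1,1,1).

The boundary map ∂_2: C_2 → C_1 maps a triangle to the signed sum of its edges. For instance
  ∂[v_1,v_4,v_6] = [v_4,v_6] − [v_1,v_6] + [v_1,v_4],
  ∂[v_2,v_3,v_7] = [v_3,v_7] − [v_2,v_7] + [v_2,v_3].
This gives a 15×7 integer matrix of rank 7; reducing to Smith normal form yields diagonal entries (1,1,1,1,1,1,1).

Reading off H_k = ker ∂_k / im ∂_{k+1}:

  H_0: rank C_0 − rank ∂_1 = 8 − 7 = 1, and the invariant factors of ∂_1 are all 1, so H_0 = Z.
  H_1: rank ker ∂_1 − rank ∂_2 = (15 − 7) − 7 = 1, and the invariant factors of ∂_2 are all 1, so H_1 = Z.
  H_2: rank ker ∂_2 − rank ∂_3 = (7 − 7) − 0 = 0, and there is no ∂_3, so H_2 = 0.

Hence the Betti numbers are b_0 = 1, b_1 = 1, b_2 = 0.

b_0 = 1, b_1 = 1, b_2 = 0.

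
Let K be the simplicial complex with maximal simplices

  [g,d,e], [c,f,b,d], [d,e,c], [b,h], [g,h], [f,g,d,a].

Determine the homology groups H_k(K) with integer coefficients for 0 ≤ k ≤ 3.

Take the total order a < b < c < d < e < f < g < h on the vertex set. Then K (dimension 3) consists of the simplices:

  0-simplices (8): a, b, c, d, e, f, g, h
  1-simplices (16): ad, af, ag, bc, bd, bf, bh, cd, ce, cf, de, df, dg, eg, fg, gh
  2-simplices (10): adf, adg, afg, bcd, bcf, bdf, cde, cdf, deg, dfg
  3-simplices (2): adfg, bcdf

giving chain groups C_0 ≅ Z^8, C_1 ≅ Z^16, C_2 ≅ Z^10, C_3 ≅ Z^2.

Boundary ∂_1: C_1 → C_0 sends each edge [p,q] (with p < q) to q − p. For instance
  ∂ce = e − c.
The resulting 8×16 matrix has rank 7, and its Smith normal form has invariant factors (1,1,1,1,1,1,1).

Boundary ∂_2: C_2 → C_1 maps a triangle to the signed sum of its edges. For instance
  ∂bcf = cf − bf + bc,
  ∂cde = de − ce + cd.
The 16×10 boundary matrix has rank 8 and Smith normal form diag(1,1,1,1,1,1,1,1).

Boundary ∂_3: C_3 → C_2 sends each 3-simplex σ to the alternating sum Σ_i (−1)^i (σ with its i-th vertex removed). For instance
  ∂adfg = dfg − afg + adg − adf,
  ∂bcdf = cdf − bdf + bcf − bcd.
As a 10×2 matrix over Z this has rank 2, with invariant factors (1,1).

Reading off H_k = ker ∂_k / im ∂_{k+1}:

  H_0: rank C_0 − rank ∂_1 = 8 − 7 = 1, and the invariant factors of ∂_1 are all 1, so H_0 ≅ Z.
  H_1: rank ker ∂_1 − rank ∂_2 = (16 − 7) − 8 = 1, and the invariant factors of ∂_2 are all 1, so H_1 ≅ Z.
  H_2: rank ker ∂_2 − rank ∂_3 = (10 − 8) − 2 = 0, and the invariant factors of ∂_3 are all 1, so H_2 ≅ 0.
  H_3: rank ker ∂_3 − rank ∂_4 = (2 − 2) − 0 = 0, and there is no ∂_4, so H_3 ≅ 0.

H_0 ≅ Z,  H_1 ≅ Z,  H_2 = 0,  H_3 = 0.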